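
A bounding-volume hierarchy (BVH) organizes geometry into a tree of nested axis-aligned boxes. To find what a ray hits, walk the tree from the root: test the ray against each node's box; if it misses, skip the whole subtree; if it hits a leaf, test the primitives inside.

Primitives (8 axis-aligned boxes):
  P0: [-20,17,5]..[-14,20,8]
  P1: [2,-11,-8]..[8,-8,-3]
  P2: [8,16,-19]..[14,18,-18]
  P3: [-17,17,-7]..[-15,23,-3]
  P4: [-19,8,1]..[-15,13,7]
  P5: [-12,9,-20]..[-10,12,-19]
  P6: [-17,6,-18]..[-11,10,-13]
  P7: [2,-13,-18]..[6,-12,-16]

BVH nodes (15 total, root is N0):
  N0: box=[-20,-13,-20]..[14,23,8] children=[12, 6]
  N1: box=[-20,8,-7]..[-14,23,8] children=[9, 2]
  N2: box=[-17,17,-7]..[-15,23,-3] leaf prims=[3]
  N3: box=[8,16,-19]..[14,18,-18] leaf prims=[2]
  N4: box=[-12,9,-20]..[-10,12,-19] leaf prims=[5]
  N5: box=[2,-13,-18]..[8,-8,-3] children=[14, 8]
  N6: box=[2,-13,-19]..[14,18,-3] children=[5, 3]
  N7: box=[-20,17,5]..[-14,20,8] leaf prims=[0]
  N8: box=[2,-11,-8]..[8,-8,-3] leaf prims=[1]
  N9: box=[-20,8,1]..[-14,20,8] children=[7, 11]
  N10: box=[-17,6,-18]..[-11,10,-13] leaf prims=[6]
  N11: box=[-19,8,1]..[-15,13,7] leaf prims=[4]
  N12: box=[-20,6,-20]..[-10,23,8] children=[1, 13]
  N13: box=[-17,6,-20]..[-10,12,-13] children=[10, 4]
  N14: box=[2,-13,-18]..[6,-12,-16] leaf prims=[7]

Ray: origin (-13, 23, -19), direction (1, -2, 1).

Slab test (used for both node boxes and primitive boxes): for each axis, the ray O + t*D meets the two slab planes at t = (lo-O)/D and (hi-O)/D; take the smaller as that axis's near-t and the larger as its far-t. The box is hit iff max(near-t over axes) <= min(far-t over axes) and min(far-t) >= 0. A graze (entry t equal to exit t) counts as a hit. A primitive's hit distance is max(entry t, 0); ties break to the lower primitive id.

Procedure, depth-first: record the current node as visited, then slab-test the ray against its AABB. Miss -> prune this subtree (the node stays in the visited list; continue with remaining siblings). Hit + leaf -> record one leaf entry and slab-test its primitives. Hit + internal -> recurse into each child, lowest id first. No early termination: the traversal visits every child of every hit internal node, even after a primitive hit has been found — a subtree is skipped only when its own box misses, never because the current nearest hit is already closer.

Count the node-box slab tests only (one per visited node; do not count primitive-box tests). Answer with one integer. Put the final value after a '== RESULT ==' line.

Traverse from the root:
N0 x:[-7,27] y:[0,18] z:[-1,27] -> hit [0,18], descend [6, 12]
  N6 x:[15,27] y:[5/2,18] z:[0,16] -> hit [15,16], descend [3, 5]
    N3 x:[21,27] y:[5/2,7/2] z:[0,1] -> miss, prune
    N5 x:[15,21] y:[31/2,18] z:[1,16] -> hit [31/2,16], descend [8, 14]
      N8 x:[15,21] y:[31/2,17] z:[11,16] -> hit [31/2,16] leaf, test {P1@t=31/2}
      N14 x:[15,19] y:[35/2,18] z:[1,3] -> miss, prune
  N12 x:[-7,3] y:[0,17/2] z:[-1,27] -> hit [0,3], descend [1, 13]
    N1 x:[-7,-1] y:[0,15/2] z:[12,27] -> miss, prune
    N13 x:[-4,3] y:[11/2,17/2] z:[-1,6] -> miss, prune

9 AABB tests over nodes [0, 6, 3, 5, 8, 14, 12, 1, 13]; 1 leaf entered; closest P1.

== RESULT ==
9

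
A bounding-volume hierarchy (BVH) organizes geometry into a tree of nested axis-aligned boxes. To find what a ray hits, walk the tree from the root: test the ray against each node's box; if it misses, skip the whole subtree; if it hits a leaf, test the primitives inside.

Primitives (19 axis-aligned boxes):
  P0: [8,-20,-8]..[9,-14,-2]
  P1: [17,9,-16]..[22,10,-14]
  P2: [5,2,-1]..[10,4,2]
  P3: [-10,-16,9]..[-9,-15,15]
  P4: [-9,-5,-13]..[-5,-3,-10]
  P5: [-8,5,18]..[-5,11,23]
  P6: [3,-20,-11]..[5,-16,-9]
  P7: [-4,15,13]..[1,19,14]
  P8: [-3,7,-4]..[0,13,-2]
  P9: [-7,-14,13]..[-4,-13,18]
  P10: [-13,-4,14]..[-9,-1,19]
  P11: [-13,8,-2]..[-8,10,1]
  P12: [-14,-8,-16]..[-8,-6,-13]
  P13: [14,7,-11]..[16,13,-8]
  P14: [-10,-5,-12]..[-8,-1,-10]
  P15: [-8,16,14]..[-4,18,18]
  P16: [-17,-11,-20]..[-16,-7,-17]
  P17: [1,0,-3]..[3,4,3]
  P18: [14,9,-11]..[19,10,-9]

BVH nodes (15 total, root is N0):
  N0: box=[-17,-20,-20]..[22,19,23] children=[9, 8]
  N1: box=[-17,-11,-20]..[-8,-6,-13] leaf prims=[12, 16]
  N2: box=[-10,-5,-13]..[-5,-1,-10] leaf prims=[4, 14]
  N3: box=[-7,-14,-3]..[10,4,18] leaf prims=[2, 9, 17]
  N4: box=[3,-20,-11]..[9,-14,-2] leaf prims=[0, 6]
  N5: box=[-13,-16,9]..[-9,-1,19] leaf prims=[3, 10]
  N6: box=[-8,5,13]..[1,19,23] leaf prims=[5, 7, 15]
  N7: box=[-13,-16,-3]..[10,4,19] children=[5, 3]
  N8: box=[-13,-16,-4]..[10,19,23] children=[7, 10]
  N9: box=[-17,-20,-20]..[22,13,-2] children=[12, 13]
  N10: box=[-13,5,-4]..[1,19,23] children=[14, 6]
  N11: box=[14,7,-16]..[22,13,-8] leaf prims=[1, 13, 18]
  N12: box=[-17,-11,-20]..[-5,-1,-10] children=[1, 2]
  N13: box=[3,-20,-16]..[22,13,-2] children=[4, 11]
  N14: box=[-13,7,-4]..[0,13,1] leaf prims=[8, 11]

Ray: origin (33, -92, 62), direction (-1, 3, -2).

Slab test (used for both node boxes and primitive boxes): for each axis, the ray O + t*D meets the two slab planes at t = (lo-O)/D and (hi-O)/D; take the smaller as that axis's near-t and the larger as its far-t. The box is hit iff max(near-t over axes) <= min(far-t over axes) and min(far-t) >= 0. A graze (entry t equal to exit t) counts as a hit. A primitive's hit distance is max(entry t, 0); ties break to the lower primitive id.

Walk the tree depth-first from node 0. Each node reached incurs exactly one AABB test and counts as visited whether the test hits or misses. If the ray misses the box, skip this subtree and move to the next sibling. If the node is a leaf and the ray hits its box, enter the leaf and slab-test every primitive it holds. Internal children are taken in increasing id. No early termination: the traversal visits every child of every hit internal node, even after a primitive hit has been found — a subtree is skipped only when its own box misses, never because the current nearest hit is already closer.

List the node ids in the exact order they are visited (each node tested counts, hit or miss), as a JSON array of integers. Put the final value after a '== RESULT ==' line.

Walk:
N0 x:[11,50] y:[24,37] z:[39/2,41] -> hit [24,37], descend [8, 9]
  N8 x:[23,46] y:[76/3,37] z:[39/2,33] -> hit [76/3,33], descend [7, 10]
    N7 x:[23,46] y:[76/3,32] z:[43/2,65/2] -> hit [76/3,32], descend [3, 5]
      N3 x:[23,40] y:[26,32] z:[22,65/2] -> hit [26,32] leaf, test {P2(miss), P9(miss), P17@t=92/3}
      N5 x:[42,46] y:[76/3,91/3] z:[43/2,53/2] -> miss, prune
    N10 x:[32,46] y:[97/3,37] z:[39/2,33] -> hit [97/3,33], descend [6, 14]
      N6 x:[32,41] y:[97/3,37] z:[39/2,49/2] -> miss, prune
      N14 x:[33,46] y:[33,35] z:[61/2,33] -> hit [33,33] leaf, test {P8@t=33, P11(miss)}
  N9 x:[11,50] y:[24,35] z:[32,41] -> hit [32,35], descend [12, 13]
    N12 x:[38,50] y:[27,91/3] z:[36,41] -> miss, prune
    N13 x:[11,30] y:[24,35] z:[32,39] -> miss, prune

11 AABB tests over nodes [0, 8, 7, 3, 5, 10, 6, 14, 9, 12, 13]; 2 leaves entered; closest P17.

== RESULT ==
[0, 8, 7, 3, 5, 10, 6, 14, 9, 12, 13]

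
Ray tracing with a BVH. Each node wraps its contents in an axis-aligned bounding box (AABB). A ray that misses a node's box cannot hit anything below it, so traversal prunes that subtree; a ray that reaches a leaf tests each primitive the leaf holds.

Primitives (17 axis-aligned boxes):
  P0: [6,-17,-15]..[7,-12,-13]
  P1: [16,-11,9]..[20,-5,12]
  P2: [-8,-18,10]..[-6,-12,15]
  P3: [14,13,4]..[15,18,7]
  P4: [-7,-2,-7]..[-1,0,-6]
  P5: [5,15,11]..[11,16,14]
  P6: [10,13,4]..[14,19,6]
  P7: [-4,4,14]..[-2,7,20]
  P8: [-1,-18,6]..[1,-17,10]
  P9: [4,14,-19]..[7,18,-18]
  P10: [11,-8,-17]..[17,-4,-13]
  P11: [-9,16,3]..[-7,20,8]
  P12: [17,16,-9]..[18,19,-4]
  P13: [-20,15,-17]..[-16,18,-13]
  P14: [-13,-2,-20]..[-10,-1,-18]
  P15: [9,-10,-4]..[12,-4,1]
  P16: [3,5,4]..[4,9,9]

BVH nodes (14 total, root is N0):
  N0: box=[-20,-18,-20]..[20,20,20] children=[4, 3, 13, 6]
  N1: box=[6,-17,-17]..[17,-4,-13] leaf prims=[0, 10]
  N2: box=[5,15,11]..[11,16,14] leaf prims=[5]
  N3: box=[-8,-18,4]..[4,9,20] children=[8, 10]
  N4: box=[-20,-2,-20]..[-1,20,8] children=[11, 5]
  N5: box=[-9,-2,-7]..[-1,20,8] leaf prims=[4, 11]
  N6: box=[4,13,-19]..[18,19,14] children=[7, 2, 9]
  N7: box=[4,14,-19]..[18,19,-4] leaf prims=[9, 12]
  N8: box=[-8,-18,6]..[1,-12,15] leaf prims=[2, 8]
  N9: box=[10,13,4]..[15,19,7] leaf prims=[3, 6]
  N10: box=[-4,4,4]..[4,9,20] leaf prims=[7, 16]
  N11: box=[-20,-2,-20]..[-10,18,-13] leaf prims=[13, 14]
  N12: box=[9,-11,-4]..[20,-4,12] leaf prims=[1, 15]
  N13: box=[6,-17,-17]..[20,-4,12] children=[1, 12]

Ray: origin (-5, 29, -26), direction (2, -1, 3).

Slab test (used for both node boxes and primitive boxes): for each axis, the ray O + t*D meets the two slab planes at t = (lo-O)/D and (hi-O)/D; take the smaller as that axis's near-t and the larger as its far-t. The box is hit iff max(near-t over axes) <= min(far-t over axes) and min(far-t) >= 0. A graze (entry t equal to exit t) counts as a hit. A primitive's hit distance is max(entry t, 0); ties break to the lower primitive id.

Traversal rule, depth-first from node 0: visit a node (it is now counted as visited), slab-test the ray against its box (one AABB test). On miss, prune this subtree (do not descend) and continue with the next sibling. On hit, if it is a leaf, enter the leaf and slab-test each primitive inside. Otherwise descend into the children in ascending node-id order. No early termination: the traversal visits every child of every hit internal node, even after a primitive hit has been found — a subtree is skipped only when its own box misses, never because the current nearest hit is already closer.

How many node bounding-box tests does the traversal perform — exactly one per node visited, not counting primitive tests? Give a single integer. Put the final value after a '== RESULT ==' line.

Walk:
N0 x:[-15/2,25/2] y:[9,47] z:[2,46/3] -> hit [9,25/2], descend [3, 4, 6, 13]
  N3 x:[-3/2,9/2] y:[20,47] z:[10,46/3] -> miss, prune
  N4 x:[-15/2,2] y:[9,31] z:[2,34/3] -> miss, prune
  N6 x:[9/2,23/2] y:[10,16] z:[7/3,40/3] -> hit [10,23/2], descend [2, 7, 9]
    N2 x:[5,8] y:[13,14] z:[37/3,40/3] -> miss, prune
    N7 x:[9/2,23/2] y:[10,15] z:[7/3,22/3] -> miss, prune
    N9 x:[15/2,10] y:[10,16] z:[10,11] -> hit [10,10] leaf, test {P3(miss), P6(miss)}
  N13 x:[11/2,25/2] y:[33,46] z:[3,38/3] -> miss, prune

order=[0, 3, 4, 6, 2, 7, 9, 13]  |boxes|=8  |leaves|=1  hit=miss

== RESULT ==
8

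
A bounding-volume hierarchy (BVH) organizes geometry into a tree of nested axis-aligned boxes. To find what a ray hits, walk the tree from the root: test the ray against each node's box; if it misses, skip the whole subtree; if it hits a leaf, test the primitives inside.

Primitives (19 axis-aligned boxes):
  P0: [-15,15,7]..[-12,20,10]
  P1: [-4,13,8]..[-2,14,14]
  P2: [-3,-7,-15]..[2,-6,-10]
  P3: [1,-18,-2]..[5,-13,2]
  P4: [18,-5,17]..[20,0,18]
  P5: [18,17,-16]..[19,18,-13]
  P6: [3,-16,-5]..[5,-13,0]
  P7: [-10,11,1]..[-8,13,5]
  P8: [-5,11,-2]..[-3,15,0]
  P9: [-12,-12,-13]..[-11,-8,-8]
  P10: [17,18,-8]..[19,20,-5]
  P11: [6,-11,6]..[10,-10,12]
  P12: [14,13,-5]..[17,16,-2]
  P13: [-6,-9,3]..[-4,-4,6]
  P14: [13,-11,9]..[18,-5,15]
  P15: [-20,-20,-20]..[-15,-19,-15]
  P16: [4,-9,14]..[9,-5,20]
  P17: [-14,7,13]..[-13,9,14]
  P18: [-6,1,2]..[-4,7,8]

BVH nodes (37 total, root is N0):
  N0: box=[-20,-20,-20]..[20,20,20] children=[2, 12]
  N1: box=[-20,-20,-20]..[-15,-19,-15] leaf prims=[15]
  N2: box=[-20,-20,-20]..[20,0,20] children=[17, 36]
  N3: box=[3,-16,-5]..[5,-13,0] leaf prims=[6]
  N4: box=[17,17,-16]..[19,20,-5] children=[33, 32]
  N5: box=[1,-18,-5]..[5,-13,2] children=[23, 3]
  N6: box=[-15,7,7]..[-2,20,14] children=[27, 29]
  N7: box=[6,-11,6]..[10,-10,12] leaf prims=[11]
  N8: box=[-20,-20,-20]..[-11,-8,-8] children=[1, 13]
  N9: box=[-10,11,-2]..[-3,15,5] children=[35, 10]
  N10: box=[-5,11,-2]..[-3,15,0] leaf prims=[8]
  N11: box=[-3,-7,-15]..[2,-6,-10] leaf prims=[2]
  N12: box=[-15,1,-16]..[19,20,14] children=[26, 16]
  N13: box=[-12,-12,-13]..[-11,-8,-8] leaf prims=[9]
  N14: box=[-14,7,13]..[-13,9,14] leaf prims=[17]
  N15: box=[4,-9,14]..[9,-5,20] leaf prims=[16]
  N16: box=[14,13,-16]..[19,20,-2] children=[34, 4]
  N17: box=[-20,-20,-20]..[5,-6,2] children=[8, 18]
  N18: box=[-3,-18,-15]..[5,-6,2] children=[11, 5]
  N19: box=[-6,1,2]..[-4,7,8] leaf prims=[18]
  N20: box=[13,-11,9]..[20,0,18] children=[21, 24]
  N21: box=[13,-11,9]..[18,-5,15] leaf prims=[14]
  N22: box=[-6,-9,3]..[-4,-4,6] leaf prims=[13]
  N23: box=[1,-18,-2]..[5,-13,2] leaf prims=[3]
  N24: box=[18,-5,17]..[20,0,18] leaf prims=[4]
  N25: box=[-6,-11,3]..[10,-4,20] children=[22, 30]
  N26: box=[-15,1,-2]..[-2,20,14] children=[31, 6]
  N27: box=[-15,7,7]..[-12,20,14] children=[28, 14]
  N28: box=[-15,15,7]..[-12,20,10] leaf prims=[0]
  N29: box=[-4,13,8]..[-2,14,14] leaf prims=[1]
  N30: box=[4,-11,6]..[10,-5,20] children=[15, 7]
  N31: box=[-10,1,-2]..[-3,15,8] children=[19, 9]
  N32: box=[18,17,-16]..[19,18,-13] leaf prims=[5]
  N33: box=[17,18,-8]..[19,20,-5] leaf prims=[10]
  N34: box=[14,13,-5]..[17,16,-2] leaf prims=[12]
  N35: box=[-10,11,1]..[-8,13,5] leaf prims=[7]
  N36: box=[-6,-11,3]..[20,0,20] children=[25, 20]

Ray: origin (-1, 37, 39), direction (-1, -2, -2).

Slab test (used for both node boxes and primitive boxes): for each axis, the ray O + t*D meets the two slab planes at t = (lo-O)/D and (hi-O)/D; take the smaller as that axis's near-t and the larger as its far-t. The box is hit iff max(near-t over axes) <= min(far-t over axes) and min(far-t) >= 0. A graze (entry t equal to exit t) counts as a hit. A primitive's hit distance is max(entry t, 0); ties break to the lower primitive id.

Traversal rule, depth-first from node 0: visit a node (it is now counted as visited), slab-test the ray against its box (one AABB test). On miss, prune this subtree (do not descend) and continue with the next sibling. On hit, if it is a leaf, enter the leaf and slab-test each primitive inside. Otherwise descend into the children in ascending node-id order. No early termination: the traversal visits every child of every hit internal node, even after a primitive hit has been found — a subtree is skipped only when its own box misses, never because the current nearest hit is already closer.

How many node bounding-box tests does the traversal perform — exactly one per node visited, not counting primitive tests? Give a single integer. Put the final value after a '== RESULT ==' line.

Trace the traversal:
N0 x:[-21,19] y:[17/2,57/2] z:[19/2,59/2] -> hit [19/2,19], descend [2, 12]
  N2 x:[-21,19] y:[37/2,57/2] z:[19/2,59/2] -> hit [37/2,19], descend [17, 36]
    N17 x:[-6,19] y:[43/2,57/2] z:[37/2,59/2] -> miss, prune
    N36 x:[-21,5] y:[37/2,24] z:[19/2,18] -> miss, prune
  N12 x:[-20,14] y:[17/2,18] z:[25/2,55/2] -> hit [25/2,14], descend [16, 26]
    N16 x:[-20,-15] y:[17/2,12] z:[41/2,55/2] -> miss, prune
    N26 x:[1,14] y:[17/2,18] z:[25/2,41/2] -> hit [25/2,14], descend [6, 31]
      N6 x:[1,14] y:[17/2,15] z:[25/2,16] -> hit [25/2,14], descend [27, 29]
        N27 x:[11,14] y:[17/2,15] z:[25/2,16] -> hit [25/2,14], descend [14, 28]
          N14 x:[12,13] y:[14,15] z:[25/2,13] -> miss, prune
          N28 x:[11,14] y:[17/2,11] z:[29/2,16] -> miss, prune
        N29 x:[1,3] y:[23/2,12] z:[25/2,31/2] -> miss, prune
      N31 x:[2,9] y:[11,18] z:[31/2,41/2] -> miss, prune

13 AABB tests over nodes [0, 2, 17, 36, 12, 16, 26, 6, 27, 14, 28, 29, 31]; 0 leaves entered; closest miss.

== RESULT ==
13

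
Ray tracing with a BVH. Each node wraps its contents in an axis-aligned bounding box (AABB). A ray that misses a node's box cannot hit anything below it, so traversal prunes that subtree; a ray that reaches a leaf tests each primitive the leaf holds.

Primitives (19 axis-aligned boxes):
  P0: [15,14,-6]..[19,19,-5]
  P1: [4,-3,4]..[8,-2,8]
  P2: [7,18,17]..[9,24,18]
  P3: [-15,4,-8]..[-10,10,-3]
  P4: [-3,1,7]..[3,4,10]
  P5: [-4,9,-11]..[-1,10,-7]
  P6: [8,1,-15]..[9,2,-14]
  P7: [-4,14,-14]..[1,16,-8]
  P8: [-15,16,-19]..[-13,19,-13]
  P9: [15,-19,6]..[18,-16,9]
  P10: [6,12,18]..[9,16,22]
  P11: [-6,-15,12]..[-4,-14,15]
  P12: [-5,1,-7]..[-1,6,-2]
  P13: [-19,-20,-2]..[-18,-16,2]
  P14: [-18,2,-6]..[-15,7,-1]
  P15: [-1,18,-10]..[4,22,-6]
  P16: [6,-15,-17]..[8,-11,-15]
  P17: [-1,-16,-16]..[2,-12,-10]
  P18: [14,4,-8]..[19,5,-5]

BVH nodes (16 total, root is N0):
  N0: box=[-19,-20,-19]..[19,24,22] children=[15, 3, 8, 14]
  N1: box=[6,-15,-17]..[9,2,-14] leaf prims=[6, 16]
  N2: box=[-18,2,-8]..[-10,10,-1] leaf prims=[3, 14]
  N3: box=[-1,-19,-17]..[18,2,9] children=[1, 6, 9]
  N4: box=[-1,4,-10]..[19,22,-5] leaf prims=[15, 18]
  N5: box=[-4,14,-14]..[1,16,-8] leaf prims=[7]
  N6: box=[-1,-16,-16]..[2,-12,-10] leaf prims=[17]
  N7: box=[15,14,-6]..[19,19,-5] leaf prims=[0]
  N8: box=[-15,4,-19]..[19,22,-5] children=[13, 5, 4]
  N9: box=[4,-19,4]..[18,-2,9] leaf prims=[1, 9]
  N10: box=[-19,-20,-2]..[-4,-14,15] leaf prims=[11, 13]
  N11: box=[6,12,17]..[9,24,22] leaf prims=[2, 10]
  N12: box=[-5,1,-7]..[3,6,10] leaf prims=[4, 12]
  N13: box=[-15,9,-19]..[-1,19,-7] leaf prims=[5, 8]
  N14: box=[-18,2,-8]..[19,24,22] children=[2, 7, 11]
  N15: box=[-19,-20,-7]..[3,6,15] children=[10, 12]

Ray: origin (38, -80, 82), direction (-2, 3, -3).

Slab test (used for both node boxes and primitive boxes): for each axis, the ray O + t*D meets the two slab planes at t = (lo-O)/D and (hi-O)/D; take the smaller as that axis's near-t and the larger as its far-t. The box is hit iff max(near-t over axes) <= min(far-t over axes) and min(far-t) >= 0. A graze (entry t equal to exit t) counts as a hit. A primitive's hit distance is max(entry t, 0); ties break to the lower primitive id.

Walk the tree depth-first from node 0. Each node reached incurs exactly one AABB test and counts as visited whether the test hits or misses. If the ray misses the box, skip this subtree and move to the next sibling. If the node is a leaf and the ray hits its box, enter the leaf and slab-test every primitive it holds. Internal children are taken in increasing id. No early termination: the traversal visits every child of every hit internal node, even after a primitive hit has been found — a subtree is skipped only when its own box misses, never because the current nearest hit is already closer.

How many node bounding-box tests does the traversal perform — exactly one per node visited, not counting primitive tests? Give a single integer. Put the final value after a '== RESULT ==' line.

Trace the traversal:
N0 x:[19/2,57/2] y:[20,104/3] z:[20,101/3] -> hit [20,57/2], descend [3, 8, 14, 15]
  N3 x:[10,39/2] y:[61/3,82/3] z:[73/3,33] -> miss, prune
  N8 x:[19/2,53/2] y:[28,34] z:[29,101/3] -> miss, prune
  N14 x:[19/2,28] y:[82/3,104/3] z:[20,30] -> hit [82/3,28], descend [2, 7, 11]
    N2 x:[24,28] y:[82/3,30] z:[83/3,30] -> hit [83/3,28] leaf, test {P3(miss), P14@t=83/3}
    N7 x:[19/2,23/2] y:[94/3,33] z:[29,88/3] -> miss, prune
    N11 x:[29/2,16] y:[92/3,104/3] z:[20,65/3] -> miss, prune
  N15 x:[35/2,57/2] y:[20,86/3] z:[67/3,89/3] -> hit [67/3,57/2], descend [10, 12]
    N10 x:[21,57/2] y:[20,22] z:[67/3,28] -> miss, prune
    N12 x:[35/2,43/2] y:[27,86/3] z:[24,89/3] -> miss, prune

Summary -> nodes [0, 3, 8, 14, 2, 7, 11, 15, 10, 12]; box-tests=10; leaf-entries=1; first=P14

== RESULT ==
10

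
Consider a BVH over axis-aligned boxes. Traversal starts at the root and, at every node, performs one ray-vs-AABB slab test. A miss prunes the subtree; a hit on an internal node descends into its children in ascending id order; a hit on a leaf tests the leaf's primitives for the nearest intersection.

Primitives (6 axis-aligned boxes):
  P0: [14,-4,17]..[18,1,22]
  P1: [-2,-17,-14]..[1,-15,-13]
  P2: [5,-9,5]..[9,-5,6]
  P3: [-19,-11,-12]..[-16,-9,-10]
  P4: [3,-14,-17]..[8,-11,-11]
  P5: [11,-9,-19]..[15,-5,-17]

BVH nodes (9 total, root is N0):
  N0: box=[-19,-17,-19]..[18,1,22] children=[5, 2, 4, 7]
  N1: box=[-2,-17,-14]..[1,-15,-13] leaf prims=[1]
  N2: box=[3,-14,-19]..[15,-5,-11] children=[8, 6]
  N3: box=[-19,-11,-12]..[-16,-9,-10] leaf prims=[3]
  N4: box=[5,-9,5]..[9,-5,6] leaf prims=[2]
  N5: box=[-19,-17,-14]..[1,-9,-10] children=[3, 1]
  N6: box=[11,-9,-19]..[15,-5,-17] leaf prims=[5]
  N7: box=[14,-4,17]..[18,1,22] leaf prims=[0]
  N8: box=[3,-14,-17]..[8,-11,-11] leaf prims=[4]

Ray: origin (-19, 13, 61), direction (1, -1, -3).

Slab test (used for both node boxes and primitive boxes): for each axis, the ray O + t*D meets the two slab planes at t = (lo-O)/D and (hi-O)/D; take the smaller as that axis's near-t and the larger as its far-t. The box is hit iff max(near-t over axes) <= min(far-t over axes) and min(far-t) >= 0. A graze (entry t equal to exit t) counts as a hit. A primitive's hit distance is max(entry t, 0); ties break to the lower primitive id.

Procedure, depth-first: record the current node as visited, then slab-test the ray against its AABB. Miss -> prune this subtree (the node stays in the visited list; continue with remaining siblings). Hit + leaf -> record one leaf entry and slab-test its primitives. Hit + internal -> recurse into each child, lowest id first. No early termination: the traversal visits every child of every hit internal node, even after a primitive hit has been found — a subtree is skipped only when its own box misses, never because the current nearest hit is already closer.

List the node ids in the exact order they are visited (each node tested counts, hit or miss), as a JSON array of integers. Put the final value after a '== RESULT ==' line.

Walk:
N0 x:[0,37] y:[12,30] z:[13,80/3] -> hit [13,80/3], descend [2, 4, 5, 7]
  N2 x:[22,34] y:[18,27] z:[24,80/3] -> hit [24,80/3], descend [6, 8]
    N6 x:[30,34] y:[18,22] z:[26,80/3] -> miss, prune
    N8 x:[22,27] y:[24,27] z:[24,26] -> hit [24,26] leaf, test {P4@t=24}
  N4 x:[24,28] y:[18,22] z:[55/3,56/3] -> miss, prune
  N5 x:[0,20] y:[22,30] z:[71/3,25] -> miss, prune
  N7 x:[33,37] y:[12,17] z:[13,44/3] -> miss, prune

Visited [0, 2, 6, 8, 4, 5, 7]. Tests: 7 box, 1 leaf. Nearest: P4.

== RESULT ==
[0, 2, 6, 8, 4, 5, 7]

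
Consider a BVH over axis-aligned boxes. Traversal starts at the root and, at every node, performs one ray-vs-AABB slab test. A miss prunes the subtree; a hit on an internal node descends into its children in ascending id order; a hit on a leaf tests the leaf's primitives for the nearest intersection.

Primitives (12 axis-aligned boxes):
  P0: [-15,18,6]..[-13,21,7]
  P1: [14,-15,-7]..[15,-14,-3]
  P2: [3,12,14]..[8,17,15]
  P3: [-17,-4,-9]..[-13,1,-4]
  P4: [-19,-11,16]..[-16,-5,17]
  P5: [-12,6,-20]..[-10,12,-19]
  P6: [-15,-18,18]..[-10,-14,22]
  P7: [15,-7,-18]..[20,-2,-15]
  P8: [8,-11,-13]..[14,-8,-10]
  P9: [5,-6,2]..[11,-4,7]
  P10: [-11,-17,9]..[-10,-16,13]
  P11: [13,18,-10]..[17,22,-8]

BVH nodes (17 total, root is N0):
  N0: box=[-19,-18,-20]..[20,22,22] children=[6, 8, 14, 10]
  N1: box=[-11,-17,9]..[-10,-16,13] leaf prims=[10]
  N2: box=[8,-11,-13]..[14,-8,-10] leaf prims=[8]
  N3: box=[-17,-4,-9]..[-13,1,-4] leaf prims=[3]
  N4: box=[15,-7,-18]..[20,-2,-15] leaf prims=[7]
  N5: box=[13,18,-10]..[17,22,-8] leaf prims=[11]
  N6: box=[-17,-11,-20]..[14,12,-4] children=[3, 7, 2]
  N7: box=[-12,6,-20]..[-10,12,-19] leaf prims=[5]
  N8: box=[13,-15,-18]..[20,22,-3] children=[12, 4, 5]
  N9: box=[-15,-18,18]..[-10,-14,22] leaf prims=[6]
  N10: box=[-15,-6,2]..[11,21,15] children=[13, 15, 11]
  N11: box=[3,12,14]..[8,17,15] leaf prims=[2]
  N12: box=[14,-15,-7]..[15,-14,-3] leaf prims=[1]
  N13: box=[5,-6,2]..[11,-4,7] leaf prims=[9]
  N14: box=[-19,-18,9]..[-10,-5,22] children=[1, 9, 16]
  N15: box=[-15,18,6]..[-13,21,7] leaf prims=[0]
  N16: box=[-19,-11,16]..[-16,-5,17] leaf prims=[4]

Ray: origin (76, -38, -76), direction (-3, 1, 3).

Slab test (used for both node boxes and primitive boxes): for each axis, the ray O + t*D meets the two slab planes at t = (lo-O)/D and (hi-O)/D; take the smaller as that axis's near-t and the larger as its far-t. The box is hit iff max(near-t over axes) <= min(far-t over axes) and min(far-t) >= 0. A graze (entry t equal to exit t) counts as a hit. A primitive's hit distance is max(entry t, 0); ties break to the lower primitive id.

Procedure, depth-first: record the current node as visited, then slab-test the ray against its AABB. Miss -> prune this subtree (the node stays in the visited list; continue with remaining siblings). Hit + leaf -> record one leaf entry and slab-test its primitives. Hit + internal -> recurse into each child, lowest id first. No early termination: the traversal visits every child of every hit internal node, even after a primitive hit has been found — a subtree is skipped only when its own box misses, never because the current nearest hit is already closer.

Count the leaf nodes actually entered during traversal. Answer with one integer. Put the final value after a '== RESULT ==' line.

Trace the traversal:
N0 x:[56/3,95/3] y:[20,60] z:[56/3,98/3] -> hit [20,95/3], descend [6, 8, 10, 14]
  N6 x:[62/3,31] y:[27,50] z:[56/3,24] -> miss, prune
  N8 x:[56/3,21] y:[23,60] z:[58/3,73/3] -> miss, prune
  N10 x:[65/3,91/3] y:[32,59] z:[26,91/3] -> miss, prune
  N14 x:[86/3,95/3] y:[20,33] z:[85/3,98/3] -> hit [86/3,95/3], descend [1, 9, 16]
    N1 x:[86/3,29] y:[21,22] z:[85/3,89/3] -> miss, prune
    N9 x:[86/3,91/3] y:[20,24] z:[94/3,98/3] -> miss, prune
    N16 x:[92/3,95/3] y:[27,33] z:[92/3,31] -> hit [92/3,31] leaf, test {P4@t=92/3}

Summary -> nodes [0, 6, 8, 10, 14, 1, 9, 16]; box-tests=8; leaf-entries=1; first=P4

== RESULT ==
1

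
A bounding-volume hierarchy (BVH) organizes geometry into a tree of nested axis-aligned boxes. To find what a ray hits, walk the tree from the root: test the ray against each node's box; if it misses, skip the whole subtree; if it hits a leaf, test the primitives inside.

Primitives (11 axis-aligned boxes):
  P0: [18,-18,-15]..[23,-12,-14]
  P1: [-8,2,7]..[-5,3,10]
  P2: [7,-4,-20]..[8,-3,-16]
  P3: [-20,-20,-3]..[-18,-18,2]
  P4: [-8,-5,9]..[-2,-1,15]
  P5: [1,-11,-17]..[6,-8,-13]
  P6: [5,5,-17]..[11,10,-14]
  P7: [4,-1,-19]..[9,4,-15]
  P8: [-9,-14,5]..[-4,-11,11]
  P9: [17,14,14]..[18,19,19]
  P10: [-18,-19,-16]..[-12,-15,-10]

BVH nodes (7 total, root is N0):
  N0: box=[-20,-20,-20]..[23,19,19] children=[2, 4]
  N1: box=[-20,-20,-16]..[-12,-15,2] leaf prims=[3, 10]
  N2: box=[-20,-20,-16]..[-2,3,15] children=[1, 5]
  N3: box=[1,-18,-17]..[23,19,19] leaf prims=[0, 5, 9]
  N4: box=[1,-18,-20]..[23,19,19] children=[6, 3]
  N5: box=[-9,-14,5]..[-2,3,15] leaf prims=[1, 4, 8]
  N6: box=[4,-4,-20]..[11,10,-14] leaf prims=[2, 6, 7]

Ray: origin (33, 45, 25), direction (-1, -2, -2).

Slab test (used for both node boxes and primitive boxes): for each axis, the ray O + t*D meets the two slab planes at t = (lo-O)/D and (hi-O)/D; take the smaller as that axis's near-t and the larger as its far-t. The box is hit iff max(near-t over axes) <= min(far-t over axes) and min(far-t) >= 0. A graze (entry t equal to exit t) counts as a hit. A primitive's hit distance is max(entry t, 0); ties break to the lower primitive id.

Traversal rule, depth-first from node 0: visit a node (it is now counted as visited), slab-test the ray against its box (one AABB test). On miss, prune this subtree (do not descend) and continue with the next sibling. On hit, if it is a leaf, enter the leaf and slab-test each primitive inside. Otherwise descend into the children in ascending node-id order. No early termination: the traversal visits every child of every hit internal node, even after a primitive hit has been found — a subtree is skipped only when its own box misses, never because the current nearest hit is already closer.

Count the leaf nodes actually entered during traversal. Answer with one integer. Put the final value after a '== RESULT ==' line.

Walk:
N0 x:[10,53] y:[13,65/2] z:[3,45/2] -> hit [13,45/2], descend [2, 4]
  N2 x:[35,53] y:[21,65/2] z:[5,41/2] -> miss, prune
  N4 x:[10,32] y:[13,63/2] z:[3,45/2] -> hit [13,45/2], descend [3, 6]
    N3 x:[10,32] y:[13,63/2] z:[3,21] -> hit [13,21] leaf, test {P0(miss), P5(miss), P9(miss)}
    N6 x:[22,29] y:[35/2,49/2] z:[39/2,45/2] -> hit [22,45/2] leaf, test {P2(miss), P6(miss), P7(miss)}

5 AABB tests over nodes [0, 2, 4, 3, 6]; 2 leaves entered; closest miss.

== RESULT ==
2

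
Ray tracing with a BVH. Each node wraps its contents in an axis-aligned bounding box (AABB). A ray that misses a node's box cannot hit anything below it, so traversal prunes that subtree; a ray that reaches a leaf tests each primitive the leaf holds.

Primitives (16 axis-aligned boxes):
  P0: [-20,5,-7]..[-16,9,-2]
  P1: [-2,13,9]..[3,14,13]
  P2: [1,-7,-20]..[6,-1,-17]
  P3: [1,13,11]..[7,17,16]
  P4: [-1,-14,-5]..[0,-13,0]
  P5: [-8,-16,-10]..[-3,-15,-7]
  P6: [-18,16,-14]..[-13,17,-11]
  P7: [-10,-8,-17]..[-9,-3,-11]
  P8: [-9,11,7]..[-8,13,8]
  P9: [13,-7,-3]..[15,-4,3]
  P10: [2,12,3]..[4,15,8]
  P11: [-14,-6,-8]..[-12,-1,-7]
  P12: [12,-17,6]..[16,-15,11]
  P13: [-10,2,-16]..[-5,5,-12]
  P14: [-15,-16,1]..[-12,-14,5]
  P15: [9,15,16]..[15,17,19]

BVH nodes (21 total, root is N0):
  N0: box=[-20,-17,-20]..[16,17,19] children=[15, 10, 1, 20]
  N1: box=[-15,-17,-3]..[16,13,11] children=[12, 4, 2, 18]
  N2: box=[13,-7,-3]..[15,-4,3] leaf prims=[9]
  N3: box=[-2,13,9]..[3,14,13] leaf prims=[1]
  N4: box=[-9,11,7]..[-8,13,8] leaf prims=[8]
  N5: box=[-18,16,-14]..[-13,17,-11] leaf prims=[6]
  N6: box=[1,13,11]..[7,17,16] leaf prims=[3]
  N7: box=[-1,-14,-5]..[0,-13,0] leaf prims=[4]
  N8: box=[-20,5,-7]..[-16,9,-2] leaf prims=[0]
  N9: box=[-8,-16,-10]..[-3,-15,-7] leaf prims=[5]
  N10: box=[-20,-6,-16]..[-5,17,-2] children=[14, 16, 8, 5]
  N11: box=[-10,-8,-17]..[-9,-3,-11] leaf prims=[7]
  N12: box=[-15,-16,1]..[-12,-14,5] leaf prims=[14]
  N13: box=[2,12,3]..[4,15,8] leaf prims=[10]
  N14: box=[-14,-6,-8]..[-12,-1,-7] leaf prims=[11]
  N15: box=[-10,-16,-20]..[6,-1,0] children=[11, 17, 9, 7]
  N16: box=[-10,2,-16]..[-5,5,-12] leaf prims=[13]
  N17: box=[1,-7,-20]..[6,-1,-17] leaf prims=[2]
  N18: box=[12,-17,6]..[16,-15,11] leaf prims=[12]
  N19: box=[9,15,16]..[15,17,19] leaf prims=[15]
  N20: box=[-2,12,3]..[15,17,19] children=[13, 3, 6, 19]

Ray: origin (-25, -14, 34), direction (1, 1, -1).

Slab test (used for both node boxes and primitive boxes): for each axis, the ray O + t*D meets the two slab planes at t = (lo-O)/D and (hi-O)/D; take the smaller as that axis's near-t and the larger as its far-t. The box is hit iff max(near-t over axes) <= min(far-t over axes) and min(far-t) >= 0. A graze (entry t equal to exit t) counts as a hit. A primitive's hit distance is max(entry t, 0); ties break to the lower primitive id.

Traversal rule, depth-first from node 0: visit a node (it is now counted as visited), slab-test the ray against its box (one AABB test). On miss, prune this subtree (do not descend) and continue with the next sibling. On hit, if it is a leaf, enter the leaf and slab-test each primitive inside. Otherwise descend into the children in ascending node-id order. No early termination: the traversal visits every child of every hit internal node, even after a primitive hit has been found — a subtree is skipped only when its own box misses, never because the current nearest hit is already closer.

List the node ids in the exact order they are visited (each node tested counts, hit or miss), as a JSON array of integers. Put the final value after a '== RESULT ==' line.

Walk:
N0 x:[5,41] y:[-3,31] z:[15,54] -> hit [15,31], descend [1, 10, 15, 20]
  N1 x:[10,41] y:[-3,27] z:[23,37] -> hit [23,27], descend [2, 4, 12, 18]
    N2 x:[38,40] y:[7,10] z:[31,37] -> miss, prune
    N4 x:[16,17] y:[25,27] z:[26,27] -> miss, prune
    N12 x:[10,13] y:[-2,0] z:[29,33] -> miss, prune
    N18 x:[37,41] y:[-3,-1] z:[23,28] -> miss, prune
  N10 x:[5,20] y:[8,31] z:[36,50] -> miss, prune
  N15 x:[15,31] y:[-2,13] z:[34,54] -> miss, prune
  N20 x:[23,40] y:[26,31] z:[15,31] -> hit [26,31], descend [3, 6, 13, 19]
    N3 x:[23,28] y:[27,28] z:[21,25] -> miss, prune
    N6 x:[26,32] y:[27,31] z:[18,23] -> miss, prune
    N13 x:[27,29] y:[26,29] z:[26,31] -> hit [27,29] leaf, test {P10@t=27}
    N19 x:[34,40] y:[29,31] z:[15,18] -> miss, prune

Summary -> nodes [0, 1, 2, 4, 12, 18, 10, 15, 20, 3, 6, 13, 19]; box-tests=13; leaf-entries=1; first=P10

== RESULT ==
[0, 1, 2, 4, 12, 18, 10, 15, 20, 3, 6, 13, 19]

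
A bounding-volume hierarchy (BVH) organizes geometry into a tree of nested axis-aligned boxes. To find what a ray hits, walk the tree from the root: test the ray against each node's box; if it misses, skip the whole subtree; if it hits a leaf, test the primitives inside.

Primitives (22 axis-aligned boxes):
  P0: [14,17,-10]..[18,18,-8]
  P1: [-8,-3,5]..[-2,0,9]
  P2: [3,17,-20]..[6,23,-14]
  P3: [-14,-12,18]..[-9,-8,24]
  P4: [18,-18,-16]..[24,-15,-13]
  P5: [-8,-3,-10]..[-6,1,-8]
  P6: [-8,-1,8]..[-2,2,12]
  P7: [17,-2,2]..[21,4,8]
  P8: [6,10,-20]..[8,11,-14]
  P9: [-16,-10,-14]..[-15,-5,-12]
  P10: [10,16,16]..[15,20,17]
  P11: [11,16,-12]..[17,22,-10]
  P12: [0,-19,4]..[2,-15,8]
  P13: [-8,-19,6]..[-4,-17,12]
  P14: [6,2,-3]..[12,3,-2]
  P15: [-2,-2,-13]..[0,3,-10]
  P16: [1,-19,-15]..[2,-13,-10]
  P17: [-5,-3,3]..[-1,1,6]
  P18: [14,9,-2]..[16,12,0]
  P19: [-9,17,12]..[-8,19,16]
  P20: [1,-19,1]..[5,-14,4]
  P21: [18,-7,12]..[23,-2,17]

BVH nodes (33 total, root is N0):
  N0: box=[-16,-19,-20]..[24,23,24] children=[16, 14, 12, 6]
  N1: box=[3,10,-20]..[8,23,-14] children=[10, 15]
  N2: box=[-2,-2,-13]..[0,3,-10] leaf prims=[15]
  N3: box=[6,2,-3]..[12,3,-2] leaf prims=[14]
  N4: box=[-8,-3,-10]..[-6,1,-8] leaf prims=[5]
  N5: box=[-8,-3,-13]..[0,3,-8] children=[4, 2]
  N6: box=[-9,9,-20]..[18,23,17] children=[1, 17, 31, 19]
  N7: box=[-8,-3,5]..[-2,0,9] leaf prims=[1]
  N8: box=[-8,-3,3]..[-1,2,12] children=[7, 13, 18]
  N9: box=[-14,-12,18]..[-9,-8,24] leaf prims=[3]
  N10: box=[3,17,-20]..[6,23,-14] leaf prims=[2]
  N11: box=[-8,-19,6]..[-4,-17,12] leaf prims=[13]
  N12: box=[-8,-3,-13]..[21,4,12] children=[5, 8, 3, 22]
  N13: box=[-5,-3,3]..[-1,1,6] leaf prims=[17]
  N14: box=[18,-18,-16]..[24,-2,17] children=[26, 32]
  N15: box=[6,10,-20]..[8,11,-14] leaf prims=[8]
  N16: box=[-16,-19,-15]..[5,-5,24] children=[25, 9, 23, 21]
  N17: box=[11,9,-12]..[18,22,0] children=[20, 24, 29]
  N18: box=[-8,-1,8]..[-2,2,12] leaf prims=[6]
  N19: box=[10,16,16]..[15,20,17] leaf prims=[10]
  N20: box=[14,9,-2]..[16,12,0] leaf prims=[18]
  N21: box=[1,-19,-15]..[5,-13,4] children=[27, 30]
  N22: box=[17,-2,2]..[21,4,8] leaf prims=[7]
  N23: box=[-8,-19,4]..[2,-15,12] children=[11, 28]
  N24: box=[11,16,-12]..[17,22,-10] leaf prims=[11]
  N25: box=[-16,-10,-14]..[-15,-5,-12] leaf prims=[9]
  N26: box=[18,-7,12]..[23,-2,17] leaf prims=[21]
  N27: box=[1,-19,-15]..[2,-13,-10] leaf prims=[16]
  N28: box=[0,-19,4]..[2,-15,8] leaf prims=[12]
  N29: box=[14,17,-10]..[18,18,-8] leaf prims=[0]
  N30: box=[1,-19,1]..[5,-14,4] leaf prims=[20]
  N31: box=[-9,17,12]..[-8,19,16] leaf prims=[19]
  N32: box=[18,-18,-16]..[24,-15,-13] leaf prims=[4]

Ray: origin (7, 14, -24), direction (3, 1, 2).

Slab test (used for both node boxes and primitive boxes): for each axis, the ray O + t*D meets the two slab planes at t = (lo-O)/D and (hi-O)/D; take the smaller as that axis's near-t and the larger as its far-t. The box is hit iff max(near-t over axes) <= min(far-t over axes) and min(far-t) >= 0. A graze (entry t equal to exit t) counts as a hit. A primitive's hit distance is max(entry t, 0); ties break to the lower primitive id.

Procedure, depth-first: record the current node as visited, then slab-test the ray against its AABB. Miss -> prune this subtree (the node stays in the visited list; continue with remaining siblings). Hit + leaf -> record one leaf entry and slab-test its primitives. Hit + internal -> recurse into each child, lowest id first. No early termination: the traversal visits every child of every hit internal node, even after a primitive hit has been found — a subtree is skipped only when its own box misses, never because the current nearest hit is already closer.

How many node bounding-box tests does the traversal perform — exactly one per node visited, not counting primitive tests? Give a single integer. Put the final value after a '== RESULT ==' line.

Traverse from the root:
N0 x:[-23/3,17/3] y:[-33,9] z:[2,24] -> hit [2,17/3], descend [6, 12, 14, 16]
  N6 x:[-16/3,11/3] y:[-5,9] z:[2,41/2] -> hit [2,11/3], descend [1, 17, 19, 31]
    N1 x:[-4/3,1/3] y:[-4,9] z:[2,5] -> miss, prune
    N17 x:[4/3,11/3] y:[-5,8] z:[6,12] -> miss, prune
    N19 x:[1,8/3] y:[2,6] z:[20,41/2] -> miss, prune
    N31 x:[-16/3,-5] y:[3,5] z:[18,20] -> miss, prune
  N12 x:[-5,14/3] y:[-17,-10] z:[11/2,18] -> miss, prune
  N14 x:[11/3,17/3] y:[-32,-16] z:[4,41/2] -> miss, prune
  N16 x:[-23/3,-2/3] y:[-33,-19] z:[9/2,24] -> miss, prune

Visited [0, 6, 1, 17, 19, 31, 12, 14, 16]. Tests: 9 box, 0 leaf. Nearest: miss.

== RESULT ==
9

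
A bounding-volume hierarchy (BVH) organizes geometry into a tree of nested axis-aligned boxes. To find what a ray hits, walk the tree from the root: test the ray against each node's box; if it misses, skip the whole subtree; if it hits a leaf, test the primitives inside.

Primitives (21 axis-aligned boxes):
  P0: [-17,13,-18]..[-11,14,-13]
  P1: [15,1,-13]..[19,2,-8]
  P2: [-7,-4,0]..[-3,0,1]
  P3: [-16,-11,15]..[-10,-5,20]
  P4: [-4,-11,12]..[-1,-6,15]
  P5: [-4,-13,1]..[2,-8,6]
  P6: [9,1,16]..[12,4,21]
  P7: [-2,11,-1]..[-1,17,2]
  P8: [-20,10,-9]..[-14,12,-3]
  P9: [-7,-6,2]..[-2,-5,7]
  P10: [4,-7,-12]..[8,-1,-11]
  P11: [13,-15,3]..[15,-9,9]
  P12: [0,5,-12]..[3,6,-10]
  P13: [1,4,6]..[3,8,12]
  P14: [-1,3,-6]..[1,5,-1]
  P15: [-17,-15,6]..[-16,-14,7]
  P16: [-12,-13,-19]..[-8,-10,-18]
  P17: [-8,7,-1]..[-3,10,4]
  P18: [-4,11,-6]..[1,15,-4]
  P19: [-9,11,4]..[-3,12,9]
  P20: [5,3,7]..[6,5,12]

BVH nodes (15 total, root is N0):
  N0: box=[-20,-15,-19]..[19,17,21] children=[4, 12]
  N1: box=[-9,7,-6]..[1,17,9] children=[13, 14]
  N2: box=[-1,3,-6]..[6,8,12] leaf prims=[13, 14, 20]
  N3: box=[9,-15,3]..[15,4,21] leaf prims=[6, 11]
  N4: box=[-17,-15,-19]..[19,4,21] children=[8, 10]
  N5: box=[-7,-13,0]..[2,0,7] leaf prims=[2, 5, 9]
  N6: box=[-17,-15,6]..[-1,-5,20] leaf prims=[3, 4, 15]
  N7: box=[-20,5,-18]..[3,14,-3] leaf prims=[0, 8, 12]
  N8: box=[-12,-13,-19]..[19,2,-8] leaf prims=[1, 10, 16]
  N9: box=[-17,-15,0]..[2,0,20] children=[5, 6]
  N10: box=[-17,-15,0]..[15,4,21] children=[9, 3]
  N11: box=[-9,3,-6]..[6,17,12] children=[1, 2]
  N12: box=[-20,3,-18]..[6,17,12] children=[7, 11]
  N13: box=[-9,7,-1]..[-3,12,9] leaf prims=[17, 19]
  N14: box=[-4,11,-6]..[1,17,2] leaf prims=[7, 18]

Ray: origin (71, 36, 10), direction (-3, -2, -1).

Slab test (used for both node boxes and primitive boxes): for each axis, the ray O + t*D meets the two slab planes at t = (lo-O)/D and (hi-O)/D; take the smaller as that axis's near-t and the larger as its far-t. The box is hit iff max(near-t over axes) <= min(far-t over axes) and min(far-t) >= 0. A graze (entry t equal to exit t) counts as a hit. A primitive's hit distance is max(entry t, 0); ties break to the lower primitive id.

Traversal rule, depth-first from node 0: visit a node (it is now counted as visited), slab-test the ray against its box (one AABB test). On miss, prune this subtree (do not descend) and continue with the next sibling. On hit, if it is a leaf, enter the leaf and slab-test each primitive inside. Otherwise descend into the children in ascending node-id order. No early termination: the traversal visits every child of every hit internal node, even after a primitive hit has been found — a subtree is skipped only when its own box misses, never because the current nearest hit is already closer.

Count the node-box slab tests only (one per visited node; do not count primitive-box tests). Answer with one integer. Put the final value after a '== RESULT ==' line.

Trace the traversal:
N0 x:[52/3,91/3] y:[19/2,51/2] z:[-11,29] -> hit [52/3,51/2], descend [4, 12]
  N4 x:[52/3,88/3] y:[16,51/2] z:[-11,29] -> hit [52/3,51/2], descend [8, 10]
    N8 x:[52/3,83/3] y:[17,49/2] z:[18,29] -> hit [18,49/2] leaf, test {P1(miss), P10@t=21, P16(miss)}
    N10 x:[56/3,88/3] y:[16,51/2] z:[-11,10] -> miss, prune
  N12 x:[65/3,91/3] y:[19/2,33/2] z:[-2,28] -> miss, prune

5 AABB tests over nodes [0, 4, 8, 10, 12]; 1 leaf entered; closest P10.

== RESULT ==
5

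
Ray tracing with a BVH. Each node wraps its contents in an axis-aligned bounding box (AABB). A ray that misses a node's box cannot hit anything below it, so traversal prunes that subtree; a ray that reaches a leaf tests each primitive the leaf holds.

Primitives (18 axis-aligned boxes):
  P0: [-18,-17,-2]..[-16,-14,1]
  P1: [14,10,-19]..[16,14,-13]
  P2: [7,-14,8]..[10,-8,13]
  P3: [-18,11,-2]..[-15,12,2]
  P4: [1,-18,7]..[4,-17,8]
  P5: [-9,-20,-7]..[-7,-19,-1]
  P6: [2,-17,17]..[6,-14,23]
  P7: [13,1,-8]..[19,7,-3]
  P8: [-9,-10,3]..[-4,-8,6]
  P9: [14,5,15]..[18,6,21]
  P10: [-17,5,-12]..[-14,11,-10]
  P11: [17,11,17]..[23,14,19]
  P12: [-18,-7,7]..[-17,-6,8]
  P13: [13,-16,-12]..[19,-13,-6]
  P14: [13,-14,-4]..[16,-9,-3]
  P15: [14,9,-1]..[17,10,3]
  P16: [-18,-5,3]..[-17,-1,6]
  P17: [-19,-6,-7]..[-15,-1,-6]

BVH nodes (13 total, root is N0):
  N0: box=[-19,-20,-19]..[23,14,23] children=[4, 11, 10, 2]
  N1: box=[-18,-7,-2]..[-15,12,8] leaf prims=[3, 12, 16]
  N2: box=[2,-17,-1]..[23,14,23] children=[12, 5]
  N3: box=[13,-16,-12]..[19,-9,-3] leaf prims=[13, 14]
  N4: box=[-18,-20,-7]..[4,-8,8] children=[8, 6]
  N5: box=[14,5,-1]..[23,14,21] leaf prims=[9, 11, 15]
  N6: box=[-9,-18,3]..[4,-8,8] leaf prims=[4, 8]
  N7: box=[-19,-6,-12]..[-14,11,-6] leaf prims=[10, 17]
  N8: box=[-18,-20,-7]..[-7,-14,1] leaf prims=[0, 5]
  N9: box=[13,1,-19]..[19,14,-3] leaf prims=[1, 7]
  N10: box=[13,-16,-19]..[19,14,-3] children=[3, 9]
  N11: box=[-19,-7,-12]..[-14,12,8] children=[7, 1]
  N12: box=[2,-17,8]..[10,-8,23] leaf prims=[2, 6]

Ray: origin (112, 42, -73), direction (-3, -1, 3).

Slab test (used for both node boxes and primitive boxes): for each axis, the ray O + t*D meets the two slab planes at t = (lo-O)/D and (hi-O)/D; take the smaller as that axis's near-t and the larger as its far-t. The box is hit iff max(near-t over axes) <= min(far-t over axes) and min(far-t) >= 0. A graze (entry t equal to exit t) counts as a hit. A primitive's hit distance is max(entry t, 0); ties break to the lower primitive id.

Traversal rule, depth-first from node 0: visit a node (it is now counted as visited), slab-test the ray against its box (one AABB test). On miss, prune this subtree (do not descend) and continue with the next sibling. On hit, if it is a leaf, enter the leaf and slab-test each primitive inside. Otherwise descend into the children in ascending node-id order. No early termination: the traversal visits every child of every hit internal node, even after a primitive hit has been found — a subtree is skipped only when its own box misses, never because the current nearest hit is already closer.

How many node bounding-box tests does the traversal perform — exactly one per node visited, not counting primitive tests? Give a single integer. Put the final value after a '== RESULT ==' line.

Traverse from the root:
N0 x:[89/3,131/3] y:[28,62] z:[18,32] -> hit [89/3,32], descend [2, 4, 10, 11]
  N2 x:[89/3,110/3] y:[28,59] z:[24,32] -> hit [89/3,32], descend [5, 12]
    N5 x:[89/3,98/3] y:[28,37] z:[24,94/3] -> hit [89/3,94/3] leaf, test {P9(miss), P11@t=30, P15(miss)}
    N12 x:[34,110/3] y:[50,59] z:[27,32] -> miss, prune
  N4 x:[36,130/3] y:[50,62] z:[22,27] -> miss, prune
  N10 x:[31,33] y:[28,58] z:[18,70/3] -> miss, prune
  N11 x:[42,131/3] y:[30,49] z:[61/3,27] -> miss, prune

7 AABB tests over nodes [0, 2, 5, 12, 4, 10, 11]; 1 leaf entered; closest P11.

== RESULT ==
7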